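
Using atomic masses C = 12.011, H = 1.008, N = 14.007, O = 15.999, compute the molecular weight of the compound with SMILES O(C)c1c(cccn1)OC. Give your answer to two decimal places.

139.15

Molecular formula: C7H9NO2.
M = 7×12.011 + 9×1.008 + 1×14.007 + 2×15.999 = 139.15 g/mol.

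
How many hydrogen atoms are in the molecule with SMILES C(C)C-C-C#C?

Hydrogens are implicit in SMILES; fill each atom to its normal valence:
  3 × C: 2 H each → 6
  1 × C: 3 H
  1 × C: 1 H
  1 × C: no H
  Total hydrogens = 10.

10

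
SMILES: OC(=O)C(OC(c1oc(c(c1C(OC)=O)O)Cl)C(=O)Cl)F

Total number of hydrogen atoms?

Hydrogens are implicit in SMILES; fill each atom to its normal valence:
  5 × O: no H
  4 × C (aromatic): no H
  3 × C: no H
  2 × C: 1 H each → 2
  2 × Cl: no H
  2 × O: 1 H each → 2
  1 × C: 3 H
  1 × F: no H
  1 × O (aromatic): no H
  Total hydrogens = 7.

7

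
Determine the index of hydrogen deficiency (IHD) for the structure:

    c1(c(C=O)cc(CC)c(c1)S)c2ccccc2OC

Molecular formula from the SMILES: C16H16O2S.
DoU = (2C + 2 + N − H − X)/2 = (2·16 + 2 + 0 − 16 − 0)/2 = 18/2 = 9.
(Structurally: 2 ring(s) + 7 π bond(s) = 9.)

9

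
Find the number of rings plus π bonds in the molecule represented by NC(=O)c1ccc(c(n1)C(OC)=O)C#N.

Molecular formula from the SMILES: C9H7N3O3.
DoU = (2C + 2 + N − H − X)/2 = (2·9 + 2 + 3 − 7 − 0)/2 = 16/2 = 8.
(Structurally: 1 ring(s) + 7 π bond(s) = 8.)

8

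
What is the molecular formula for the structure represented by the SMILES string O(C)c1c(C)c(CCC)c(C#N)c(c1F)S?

C12H14FNOS

Heavy atoms from the SMILES: 12 C, 1 F, 1 N, 1 O, 1 S.
Implicit hydrogens by atom environment:
  6 × C (aromatic): no H
  3 × C: 3 H each → 9
  2 × C: 2 H each → 4
  1 × C: no H
  1 × F: no H
  1 × N: no H
  1 × O: no H
  1 × S: 1 H
  Total hydrogens = 14.
Molecular formula: C12H14FNOS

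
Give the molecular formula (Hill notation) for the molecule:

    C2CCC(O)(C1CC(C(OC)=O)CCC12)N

Heavy atoms from the SMILES: 12 C, 1 N, 3 O.
Implicit hydrogens by atom environment:
  6 × C: 2 H each → 12
  3 × C: 1 H each → 3
  2 × C: no H
  2 × O: no H
  1 × C: 3 H
  1 × N: 2 H
  1 × O: 1 H
  Total hydrogens = 21.
Molecular formula: C12H21NO3

C12H21NO3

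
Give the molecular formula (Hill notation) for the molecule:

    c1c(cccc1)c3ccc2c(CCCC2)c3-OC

C17H18O

Heavy atoms from the SMILES: 17 C, 1 O.
Implicit hydrogens by atom environment:
  7 × C (aromatic): 1 H each → 7
  5 × C (aromatic): no H
  4 × C: 2 H each → 8
  1 × C: 3 H
  1 × O: no H
  Total hydrogens = 18.
Molecular formula: C17H18O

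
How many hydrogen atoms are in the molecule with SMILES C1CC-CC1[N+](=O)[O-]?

9

Hydrogens are implicit in SMILES; fill each atom to its normal valence:
  4 × C: 2 H each → 8
  1 × C: 1 H
  1 × N (charge +1): no H
  1 × O: no H
  1 × O (charge -1): no H
  Total hydrogens = 9.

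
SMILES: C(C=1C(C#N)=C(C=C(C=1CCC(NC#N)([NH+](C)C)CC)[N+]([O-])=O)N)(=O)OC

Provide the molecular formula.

C17H23N6O4+

Heavy atoms from the SMILES: 17 C, 6 N, 4 O.
Implicit hydrogens by atom environment:
  5 × C (aromatic): no H
  4 × C: 3 H each → 12
  4 × C: no H
  3 × C: 2 H each → 6
  3 × O: no H
  2 × N: no H
  1 × C (aromatic): 1 H
  1 × N: 2 H
  1 × N (charge +1): 1 H
  1 × N: 1 H
  1 × N (charge +1): no H
  1 × O (charge -1): no H
  Total hydrogens = 23.
Net charge +1.
Molecular formula: C17H23N6O4+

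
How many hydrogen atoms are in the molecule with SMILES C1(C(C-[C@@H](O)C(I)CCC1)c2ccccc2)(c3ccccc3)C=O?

Hydrogens are implicit in SMILES; fill each atom to its normal valence:
  10 × C (aromatic): 1 H each → 10
  4 × C: 2 H each → 8
  4 × C: 1 H each → 4
  2 × C (aromatic): no H
  1 × C: no H
  1 × I: no H
  1 × O: 1 H
  1 × O: no H
  Total hydrogens = 23.

23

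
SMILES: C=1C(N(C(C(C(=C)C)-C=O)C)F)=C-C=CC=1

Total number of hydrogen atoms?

Hydrogens are implicit in SMILES; fill each atom to its normal valence:
  5 × C (aromatic): 1 H each → 5
  3 × C: 1 H each → 3
  2 × C: 3 H each → 6
  1 × C: 2 H
  1 × C: no H
  1 × C (aromatic): no H
  1 × F: no H
  1 × N: no H
  1 × O: no H
  Total hydrogens = 16.

16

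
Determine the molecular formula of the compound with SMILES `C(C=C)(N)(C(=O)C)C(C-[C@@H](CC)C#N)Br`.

Heavy atoms from the SMILES: 1 Br, 11 C, 2 N, 1 O.
Implicit hydrogens by atom environment:
  3 × C: 2 H each → 6
  3 × C: 1 H each → 3
  3 × C: no H
  2 × C: 3 H each → 6
  1 × Br: no H
  1 × N: 2 H
  1 × N: no H
  1 × O: no H
  Total hydrogens = 17.
Molecular formula: C11H17BrN2O

C11H17BrN2O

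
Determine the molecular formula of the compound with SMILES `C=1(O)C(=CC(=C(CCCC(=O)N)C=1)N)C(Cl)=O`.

Heavy atoms from the SMILES: 11 C, 1 Cl, 2 N, 3 O.
Implicit hydrogens by atom environment:
  4 × C (aromatic): no H
  3 × C: 2 H each → 6
  2 × C (aromatic): 1 H each → 2
  2 × C: no H
  2 × N: 2 H each → 4
  2 × O: no H
  1 × Cl: no H
  1 × O: 1 H
  Total hydrogens = 13.
Molecular formula: C11H13ClN2O3

C11H13ClN2O3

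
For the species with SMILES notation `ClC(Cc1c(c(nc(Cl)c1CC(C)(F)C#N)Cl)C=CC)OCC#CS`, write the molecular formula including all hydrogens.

Heavy atoms from the SMILES: 17 C, 3 Cl, 1 F, 2 N, 1 O, 1 S.
Implicit hydrogens by atom environment:
  5 × C (aromatic): no H
  4 × C: no H
  3 × C: 2 H each → 6
  3 × C: 1 H each → 3
  3 × Cl: no H
  2 × C: 3 H each → 6
  1 × F: no H
  1 × N (aromatic): no H
  1 × N: no H
  1 × O: no H
  1 × S: 1 H
  Total hydrogens = 16.
Molecular formula: C17H16Cl3FN2OS

C17H16Cl3FN2OS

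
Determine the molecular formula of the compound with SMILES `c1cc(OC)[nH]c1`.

Heavy atoms from the SMILES: 5 C, 1 N, 1 O.
Implicit hydrogens by atom environment:
  3 × C (aromatic): 1 H each → 3
  1 × C: 3 H
  1 × C (aromatic): no H
  1 × N (aromatic): 1 H
  1 × O: no H
  Total hydrogens = 7.
Molecular formula: C5H7NO

C5H7NO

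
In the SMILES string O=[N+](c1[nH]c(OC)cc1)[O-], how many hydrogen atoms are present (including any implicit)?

Hydrogens are implicit in SMILES; fill each atom to its normal valence:
  2 × C (aromatic): 1 H each → 2
  2 × C (aromatic): no H
  2 × O: no H
  1 × C: 3 H
  1 × N (aromatic): 1 H
  1 × N (charge +1): no H
  1 × O (charge -1): no H
  Total hydrogens = 6.

6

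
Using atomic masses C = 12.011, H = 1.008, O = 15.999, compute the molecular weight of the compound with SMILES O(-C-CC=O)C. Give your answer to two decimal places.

Molecular formula: C4H8O2.
M = 4×12.011 + 8×1.008 + 2×15.999 = 88.11 g/mol.

88.11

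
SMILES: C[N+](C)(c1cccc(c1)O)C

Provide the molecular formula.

Heavy atoms from the SMILES: 9 C, 1 N, 1 O.
Implicit hydrogens by atom environment:
  4 × C (aromatic): 1 H each → 4
  3 × C: 3 H each → 9
  2 × C (aromatic): no H
  1 × N (charge +1): no H
  1 × O: 1 H
  Total hydrogens = 14.
Net charge +1.
Molecular formula: C9H14NO+

C9H14NO+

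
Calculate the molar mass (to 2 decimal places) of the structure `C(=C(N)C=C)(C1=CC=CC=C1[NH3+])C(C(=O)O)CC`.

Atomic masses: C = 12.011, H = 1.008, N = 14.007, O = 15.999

247.32

Molecular formula: C14H19N2O2+.
M = 14×12.011 + 19×1.008 + 2×14.007 + 2×15.999 = 247.32 g/mol.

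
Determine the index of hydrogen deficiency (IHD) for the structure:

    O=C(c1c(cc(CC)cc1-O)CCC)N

Molecular formula from the SMILES: C12H17NO2.
DoU = (2C + 2 + N − H − X)/2 = (2·12 + 2 + 1 − 17 − 0)/2 = 10/2 = 5.
(Structurally: 1 ring(s) + 4 π bond(s) = 5.)

5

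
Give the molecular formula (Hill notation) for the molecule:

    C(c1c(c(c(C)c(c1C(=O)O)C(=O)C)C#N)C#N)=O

Heavy atoms from the SMILES: 13 C, 2 N, 4 O.
Implicit hydrogens by atom environment:
  6 × C (aromatic): no H
  4 × C: no H
  3 × O: no H
  2 × C: 3 H each → 6
  2 × N: no H
  1 × C: 1 H
  1 × O: 1 H
  Total hydrogens = 8.
Molecular formula: C13H8N2O4

C13H8N2O4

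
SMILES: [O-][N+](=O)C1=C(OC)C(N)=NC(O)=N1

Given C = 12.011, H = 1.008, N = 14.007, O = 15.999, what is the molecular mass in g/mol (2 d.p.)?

Molecular formula: C5H6N4O4.
M = 5×12.011 + 6×1.008 + 4×14.007 + 4×15.999 = 186.13 g/mol.

186.13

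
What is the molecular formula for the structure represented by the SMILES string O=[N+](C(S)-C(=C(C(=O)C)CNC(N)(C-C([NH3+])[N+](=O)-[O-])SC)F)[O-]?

Heavy atoms from the SMILES: 10 C, 1 F, 5 N, 5 O, 2 S.
Implicit hydrogens by atom environment:
  4 × C: no H
  3 × O: no H
  2 × C: 3 H each → 6
  2 × C: 2 H each → 4
  2 × C: 1 H each → 2
  2 × N (charge +1): no H
  2 × O (charge -1): no H
  1 × F: no H
  1 × N (charge +1): 3 H
  1 × N: 2 H
  1 × N: 1 H
  1 × S: 1 H
  1 × S: no H
  Total hydrogens = 19.
Net charge +1.
Molecular formula: C10H19FN5O5S2+

C10H19FN5O5S2+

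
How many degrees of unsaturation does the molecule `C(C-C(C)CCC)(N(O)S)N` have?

0

Molecular formula from the SMILES: C7H18N2OS.
DoU = (2C + 2 + N − H − X)/2 = (2·7 + 2 + 2 − 18 − 0)/2 = 0/2 = 0.
(Structurally: 0 ring(s) + 0 π bond(s) = 0.)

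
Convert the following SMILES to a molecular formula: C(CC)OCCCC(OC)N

C8H19NO2

Heavy atoms from the SMILES: 8 C, 1 N, 2 O.
Implicit hydrogens by atom environment:
  5 × C: 2 H each → 10
  2 × C: 3 H each → 6
  2 × O: no H
  1 × C: 1 H
  1 × N: 2 H
  Total hydrogens = 19.
Molecular formula: C8H19NO2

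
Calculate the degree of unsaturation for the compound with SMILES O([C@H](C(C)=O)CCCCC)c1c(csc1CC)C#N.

Molecular formula from the SMILES: C15H21NO2S.
DoU = (2C + 2 + N − H − X)/2 = (2·15 + 2 + 1 − 21 − 0)/2 = 12/2 = 6.
(Structurally: 1 ring(s) + 5 π bond(s) = 6.)

6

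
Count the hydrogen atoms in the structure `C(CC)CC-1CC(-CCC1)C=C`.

Hydrogens are implicit in SMILES; fill each atom to its normal valence:
  8 × C: 2 H each → 16
  3 × C: 1 H each → 3
  1 × C: 3 H
  Total hydrogens = 22.

22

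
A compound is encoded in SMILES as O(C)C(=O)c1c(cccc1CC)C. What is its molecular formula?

C11H14O2

Heavy atoms from the SMILES: 11 C, 2 O.
Implicit hydrogens by atom environment:
  3 × C: 3 H each → 9
  3 × C (aromatic): 1 H each → 3
  3 × C (aromatic): no H
  2 × O: no H
  1 × C: 2 H
  1 × C: no H
  Total hydrogens = 14.
Molecular formula: C11H14O2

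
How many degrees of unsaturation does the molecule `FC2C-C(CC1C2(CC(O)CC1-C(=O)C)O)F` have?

3

Molecular formula from the SMILES: C12H18F2O3.
DoU = (2C + 2 + N − H − X)/2 = (2·12 + 2 + 0 − 18 − 2)/2 = 6/2 = 3.
(Structurally: 2 ring(s) + 1 π bond(s) = 3.)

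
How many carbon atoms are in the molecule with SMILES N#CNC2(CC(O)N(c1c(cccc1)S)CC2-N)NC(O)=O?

The symbol for carbon appears 13 times in the SMILES. Lowercase c denotes aromatic carbon and counts toward C.

13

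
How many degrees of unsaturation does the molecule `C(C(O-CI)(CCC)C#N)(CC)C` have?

Molecular formula from the SMILES: C10H18INO.
DoU = (2C + 2 + N − H − X)/2 = (2·10 + 2 + 1 − 18 − 1)/2 = 4/2 = 2.
(Structurally: 0 ring(s) + 2 π bond(s) = 2.)

2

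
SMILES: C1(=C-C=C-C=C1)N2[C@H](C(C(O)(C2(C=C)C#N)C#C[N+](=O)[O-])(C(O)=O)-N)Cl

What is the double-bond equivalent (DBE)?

Molecular formula from the SMILES: C16H13ClN4O5.
DoU = (2C + 2 + N − H − X)/2 = (2·16 + 2 + 4 − 13 − 1)/2 = 24/2 = 12.
(Structurally: 2 ring(s) + 10 π bond(s) = 12.)

12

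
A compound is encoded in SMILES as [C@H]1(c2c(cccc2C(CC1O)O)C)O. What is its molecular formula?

C11H14O3

Heavy atoms from the SMILES: 11 C, 3 O.
Implicit hydrogens by atom environment:
  3 × C (aromatic): 1 H each → 3
  3 × C: 1 H each → 3
  3 × C (aromatic): no H
  3 × O: 1 H each → 3
  1 × C: 3 H
  1 × C: 2 H
  Total hydrogens = 14.
Molecular formula: C11H14O3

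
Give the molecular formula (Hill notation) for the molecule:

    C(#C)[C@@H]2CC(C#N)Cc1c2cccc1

Heavy atoms from the SMILES: 13 C, 1 N.
Implicit hydrogens by atom environment:
  4 × C (aromatic): 1 H each → 4
  3 × C: 1 H each → 3
  2 × C: 2 H each → 4
  2 × C (aromatic): no H
  2 × C: no H
  1 × N: no H
  Total hydrogens = 11.
Molecular formula: C13H11N

C13H11N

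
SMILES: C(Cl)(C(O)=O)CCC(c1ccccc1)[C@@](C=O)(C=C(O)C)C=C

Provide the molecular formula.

C18H21ClO4

Heavy atoms from the SMILES: 18 C, 1 Cl, 4 O.
Implicit hydrogens by atom environment:
  5 × C: 1 H each → 5
  5 × C (aromatic): 1 H each → 5
  3 × C: 2 H each → 6
  3 × C: no H
  2 × O: 1 H each → 2
  2 × O: no H
  1 × C: 3 H
  1 × C (aromatic): no H
  1 × Cl: no H
  Total hydrogens = 21.
Molecular formula: C18H21ClO4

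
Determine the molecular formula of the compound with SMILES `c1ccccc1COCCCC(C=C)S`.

Heavy atoms from the SMILES: 13 C, 1 O, 1 S.
Implicit hydrogens by atom environment:
  5 × C: 2 H each → 10
  5 × C (aromatic): 1 H each → 5
  2 × C: 1 H each → 2
  1 × C (aromatic): no H
  1 × O: no H
  1 × S: 1 H
  Total hydrogens = 18.
Molecular formula: C13H18OS

C13H18OS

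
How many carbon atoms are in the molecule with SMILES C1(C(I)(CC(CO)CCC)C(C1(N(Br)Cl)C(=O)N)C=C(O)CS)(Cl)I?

The symbol for carbon appears 14 times in the SMILES. (Cl is a single chlorine, not C + l.)

14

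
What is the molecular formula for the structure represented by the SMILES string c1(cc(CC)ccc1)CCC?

Heavy atoms from the SMILES: 11 C.
Implicit hydrogens by atom environment:
  4 × C (aromatic): 1 H each → 4
  3 × C: 2 H each → 6
  2 × C: 3 H each → 6
  2 × C (aromatic): no H
  Total hydrogens = 16.
Molecular formula: C11H16

C11H16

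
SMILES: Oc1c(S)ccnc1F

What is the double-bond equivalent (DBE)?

Molecular formula from the SMILES: C5H4FNOS.
DoU = (2C + 2 + N − H − X)/2 = (2·5 + 2 + 1 − 4 − 1)/2 = 8/2 = 4.
(Structurally: 1 ring(s) + 3 π bond(s) = 4.)

4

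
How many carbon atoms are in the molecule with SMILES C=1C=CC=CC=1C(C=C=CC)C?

The symbol for carbon appears 12 times in the SMILES.

12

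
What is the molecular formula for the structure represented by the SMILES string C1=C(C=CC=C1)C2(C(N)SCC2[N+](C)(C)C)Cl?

C13H20ClN2S+

Heavy atoms from the SMILES: 13 C, 1 Cl, 2 N, 1 S.
Implicit hydrogens by atom environment:
  5 × C (aromatic): 1 H each → 5
  3 × C: 3 H each → 9
  2 × C: 1 H each → 2
  1 × C: 2 H
  1 × C: no H
  1 × C (aromatic): no H
  1 × Cl: no H
  1 × N: 2 H
  1 × N (charge +1): no H
  1 × S: no H
  Total hydrogens = 20.
Net charge +1.
Molecular formula: C13H20ClN2S+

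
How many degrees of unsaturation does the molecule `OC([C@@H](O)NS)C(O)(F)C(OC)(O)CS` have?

Molecular formula from the SMILES: C6H14FNO5S2.
DoU = (2C + 2 + N − H − X)/2 = (2·6 + 2 + 1 − 14 − 1)/2 = 0/2 = 0.
(Structurally: 0 ring(s) + 0 π bond(s) = 0.)

0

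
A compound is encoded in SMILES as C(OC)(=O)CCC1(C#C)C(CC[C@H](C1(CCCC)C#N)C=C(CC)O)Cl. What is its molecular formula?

Heavy atoms from the SMILES: 21 C, 1 Cl, 1 N, 3 O.
Implicit hydrogens by atom environment:
  8 × C: 2 H each → 16
  6 × C: no H
  4 × C: 1 H each → 4
  3 × C: 3 H each → 9
  2 × O: no H
  1 × Cl: no H
  1 × N: no H
  1 × O: 1 H
  Total hydrogens = 30.
Molecular formula: C21H30ClNO3

C21H30ClNO3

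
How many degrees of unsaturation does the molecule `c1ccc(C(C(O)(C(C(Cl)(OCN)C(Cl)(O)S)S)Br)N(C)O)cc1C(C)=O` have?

5

Molecular formula from the SMILES: C15H21BrCl2N2O5S2.
DoU = (2C + 2 + N − H − X)/2 = (2·15 + 2 + 2 − 21 − 3)/2 = 10/2 = 5.
(Structurally: 1 ring(s) + 4 π bond(s) = 5.)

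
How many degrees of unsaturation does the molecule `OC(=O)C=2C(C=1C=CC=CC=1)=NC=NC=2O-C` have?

Molecular formula from the SMILES: C12H10N2O3.
DoU = (2C + 2 + N − H − X)/2 = (2·12 + 2 + 2 − 10 − 0)/2 = 18/2 = 9.
(Structurally: 2 ring(s) + 7 π bond(s) = 9.)

9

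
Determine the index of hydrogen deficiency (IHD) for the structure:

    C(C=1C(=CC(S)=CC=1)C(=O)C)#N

7

Molecular formula from the SMILES: C9H7NOS.
DoU = (2C + 2 + N − H − X)/2 = (2·9 + 2 + 1 − 7 − 0)/2 = 14/2 = 7.
(Structurally: 1 ring(s) + 6 π bond(s) = 7.)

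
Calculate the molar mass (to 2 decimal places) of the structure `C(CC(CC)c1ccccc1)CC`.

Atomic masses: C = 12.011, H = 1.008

176.30

Molecular formula: C13H20.
M = 13×12.011 + 20×1.008 = 176.30 g/mol.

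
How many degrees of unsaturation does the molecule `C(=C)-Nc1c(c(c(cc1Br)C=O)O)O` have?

6

Molecular formula from the SMILES: C9H8BrNO3.
DoU = (2C + 2 + N − H − X)/2 = (2·9 + 2 + 1 − 8 − 1)/2 = 12/2 = 6.
(Structurally: 1 ring(s) + 5 π bond(s) = 6.)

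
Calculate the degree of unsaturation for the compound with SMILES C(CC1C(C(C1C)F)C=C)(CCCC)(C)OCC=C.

Molecular formula from the SMILES: C17H29FO.
DoU = (2C + 2 + N − H − X)/2 = (2·17 + 2 + 0 − 29 − 1)/2 = 6/2 = 3.
(Structurally: 1 ring(s) + 2 π bond(s) = 3.)

3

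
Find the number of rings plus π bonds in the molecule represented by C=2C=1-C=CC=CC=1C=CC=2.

7

Molecular formula from the SMILES: C10H8.
DoU = (2C + 2 + N − H − X)/2 = (2·10 + 2 + 0 − 8 − 0)/2 = 14/2 = 7.
(Structurally: 2 ring(s) + 5 π bond(s) = 7.)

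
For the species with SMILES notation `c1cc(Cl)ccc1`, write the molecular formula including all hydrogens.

Heavy atoms from the SMILES: 6 C, 1 Cl.
Implicit hydrogens by atom environment:
  5 × C (aromatic): 1 H each → 5
  1 × C (aromatic): no H
  1 × Cl: no H
  Total hydrogens = 5.
Molecular formula: C6H5Cl

C6H5Cl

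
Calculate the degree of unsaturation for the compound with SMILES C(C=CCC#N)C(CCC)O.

Molecular formula from the SMILES: C9H15NO.
DoU = (2C + 2 + N − H − X)/2 = (2·9 + 2 + 1 − 15 − 0)/2 = 6/2 = 3.
(Structurally: 0 ring(s) + 3 π bond(s) = 3.)

3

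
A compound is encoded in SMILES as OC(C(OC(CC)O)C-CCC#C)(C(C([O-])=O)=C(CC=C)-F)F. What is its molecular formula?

C16H21F2O5-

Heavy atoms from the SMILES: 16 C, 2 F, 5 O.
Implicit hydrogens by atom environment:
  6 × C: 2 H each → 12
  5 × C: no H
  4 × C: 1 H each → 4
  2 × F: no H
  2 × O: 1 H each → 2
  2 × O: no H
  1 × C: 3 H
  1 × O (charge -1): no H
  Total hydrogens = 21.
Net charge -1.
Molecular formula: C16H21F2O5-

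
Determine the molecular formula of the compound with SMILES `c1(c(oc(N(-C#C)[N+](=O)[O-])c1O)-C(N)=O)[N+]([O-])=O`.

C7H4N4O7

Heavy atoms from the SMILES: 7 C, 4 N, 7 O.
Implicit hydrogens by atom environment:
  4 × C (aromatic): no H
  3 × O: no H
  2 × C: no H
  2 × N (charge +1): no H
  2 × O (charge -1): no H
  1 × C: 1 H
  1 × N: 2 H
  1 × N: no H
  1 × O: 1 H
  1 × O (aromatic): no H
  Total hydrogens = 4.
Molecular formula: C7H4N4O7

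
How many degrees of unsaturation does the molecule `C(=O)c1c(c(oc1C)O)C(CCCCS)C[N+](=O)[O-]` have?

Molecular formula from the SMILES: C12H17NO5S.
DoU = (2C + 2 + N − H − X)/2 = (2·12 + 2 + 1 − 17 − 0)/2 = 10/2 = 5.
(Structurally: 1 ring(s) + 4 π bond(s) = 5.)

5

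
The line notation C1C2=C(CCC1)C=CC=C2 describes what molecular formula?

C10H12

Heavy atoms from the SMILES: 10 C.
Implicit hydrogens by atom environment:
  4 × C: 2 H each → 8
  4 × C (aromatic): 1 H each → 4
  2 × C (aromatic): no H
  Total hydrogens = 12.
Molecular formula: C10H12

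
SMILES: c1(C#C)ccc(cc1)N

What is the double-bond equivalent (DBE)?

6

Molecular formula from the SMILES: C8H7N.
DoU = (2C + 2 + N − H − X)/2 = (2·8 + 2 + 1 − 7 − 0)/2 = 12/2 = 6.
(Structurally: 1 ring(s) + 5 π bond(s) = 6.)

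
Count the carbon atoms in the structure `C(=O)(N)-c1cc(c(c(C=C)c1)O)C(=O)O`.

10

The symbol for carbon appears 10 times in the SMILES. Lowercase c denotes aromatic carbon and counts toward C.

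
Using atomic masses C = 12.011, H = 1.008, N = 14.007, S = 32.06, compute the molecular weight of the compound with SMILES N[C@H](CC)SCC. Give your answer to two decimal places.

Molecular formula: C5H13NS.
M = 5×12.011 + 13×1.008 + 1×14.007 + 1×32.06 = 119.23 g/mol.

119.23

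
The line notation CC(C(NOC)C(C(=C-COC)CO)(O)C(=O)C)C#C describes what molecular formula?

Heavy atoms from the SMILES: 14 C, 1 N, 5 O.
Implicit hydrogens by atom environment:
  4 × C: 3 H each → 12
  4 × C: 1 H each → 4
  4 × C: no H
  3 × O: no H
  2 × C: 2 H each → 4
  2 × O: 1 H each → 2
  1 × N: 1 H
  Total hydrogens = 23.
Molecular formula: C14H23NO5

C14H23NO5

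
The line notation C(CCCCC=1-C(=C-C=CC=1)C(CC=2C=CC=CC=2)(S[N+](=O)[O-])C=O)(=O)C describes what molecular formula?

C21H23NO4S

Heavy atoms from the SMILES: 21 C, 1 N, 4 O, 1 S.
Implicit hydrogens by atom environment:
  9 × C (aromatic): 1 H each → 9
  5 × C: 2 H each → 10
  3 × C (aromatic): no H
  3 × O: no H
  2 × C: no H
  1 × C: 3 H
  1 × C: 1 H
  1 × N (charge +1): no H
  1 × O (charge -1): no H
  1 × S: no H
  Total hydrogens = 23.
Molecular formula: C21H23NO4S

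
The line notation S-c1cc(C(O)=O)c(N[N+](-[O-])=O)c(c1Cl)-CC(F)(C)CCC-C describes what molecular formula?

Heavy atoms from the SMILES: 14 C, 1 Cl, 1 F, 2 N, 4 O, 1 S.
Implicit hydrogens by atom environment:
  5 × C (aromatic): no H
  4 × C: 2 H each → 8
  2 × C: 3 H each → 6
  2 × C: no H
  2 × O: no H
  1 × C (aromatic): 1 H
  1 × Cl: no H
  1 × F: no H
  1 × N: 1 H
  1 × N (charge +1): no H
  1 × O: 1 H
  1 × O (charge -1): no H
  1 × S: 1 H
  Total hydrogens = 18.
Molecular formula: C14H18ClFN2O4S

C14H18ClFN2O4S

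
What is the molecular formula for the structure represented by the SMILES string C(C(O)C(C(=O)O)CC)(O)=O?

C6H10O5

Heavy atoms from the SMILES: 6 C, 5 O.
Implicit hydrogens by atom environment:
  3 × O: 1 H each → 3
  2 × C: 1 H each → 2
  2 × C: no H
  2 × O: no H
  1 × C: 3 H
  1 × C: 2 H
  Total hydrogens = 10.
Molecular formula: C6H10O5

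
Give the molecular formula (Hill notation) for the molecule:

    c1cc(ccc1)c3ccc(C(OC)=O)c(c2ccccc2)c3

Heavy atoms from the SMILES: 20 C, 2 O.
Implicit hydrogens by atom environment:
  13 × C (aromatic): 1 H each → 13
  5 × C (aromatic): no H
  2 × O: no H
  1 × C: 3 H
  1 × C: no H
  Total hydrogens = 16.
Molecular formula: C20H16O2

C20H16O2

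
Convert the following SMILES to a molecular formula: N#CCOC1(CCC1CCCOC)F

Heavy atoms from the SMILES: 10 C, 1 F, 1 N, 2 O.
Implicit hydrogens by atom environment:
  6 × C: 2 H each → 12
  2 × C: no H
  2 × O: no H
  1 × C: 3 H
  1 × C: 1 H
  1 × F: no H
  1 × N: no H
  Total hydrogens = 16.
Molecular formula: C10H16FNO2

C10H16FNO2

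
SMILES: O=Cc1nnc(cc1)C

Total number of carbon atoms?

The symbol for carbon appears 6 times in the SMILES. Lowercase c denotes aromatic carbon and counts toward C.

6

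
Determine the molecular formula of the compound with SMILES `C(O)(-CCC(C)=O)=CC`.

C7H12O2

Heavy atoms from the SMILES: 7 C, 2 O.
Implicit hydrogens by atom environment:
  2 × C: 3 H each → 6
  2 × C: 2 H each → 4
  2 × C: no H
  1 × C: 1 H
  1 × O: 1 H
  1 × O: no H
  Total hydrogens = 12.
Molecular formula: C7H12O2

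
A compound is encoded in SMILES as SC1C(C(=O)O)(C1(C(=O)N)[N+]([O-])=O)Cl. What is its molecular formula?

Heavy atoms from the SMILES: 5 C, 1 Cl, 2 N, 5 O, 1 S.
Implicit hydrogens by atom environment:
  4 × C: no H
  3 × O: no H
  1 × C: 1 H
  1 × Cl: no H
  1 × N: 2 H
  1 × N (charge +1): no H
  1 × O: 1 H
  1 × O (charge -1): no H
  1 × S: 1 H
  Total hydrogens = 5.
Molecular formula: C5H5ClN2O5S

C5H5ClN2O5S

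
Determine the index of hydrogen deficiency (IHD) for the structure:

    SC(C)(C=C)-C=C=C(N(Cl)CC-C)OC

Molecular formula from the SMILES: C11H18ClNOS.
DoU = (2C + 2 + N − H − X)/2 = (2·11 + 2 + 1 − 18 − 1)/2 = 6/2 = 3.
(Structurally: 0 ring(s) + 3 π bond(s) = 3.)

3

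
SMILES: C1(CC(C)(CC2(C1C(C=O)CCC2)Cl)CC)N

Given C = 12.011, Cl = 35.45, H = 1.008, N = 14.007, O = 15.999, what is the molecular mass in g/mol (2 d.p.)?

257.80

Molecular formula: C14H24ClNO.
M = 14×12.011 + 1×35.45 + 24×1.008 + 1×14.007 + 1×15.999 = 257.80 g/mol.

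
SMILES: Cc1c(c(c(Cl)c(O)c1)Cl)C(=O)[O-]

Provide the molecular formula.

C8H5Cl2O3-

Heavy atoms from the SMILES: 8 C, 2 Cl, 3 O.
Implicit hydrogens by atom environment:
  5 × C (aromatic): no H
  2 × Cl: no H
  1 × C: 3 H
  1 × C (aromatic): 1 H
  1 × C: no H
  1 × O: 1 H
  1 × O: no H
  1 × O (charge -1): no H
  Total hydrogens = 5.
Net charge -1.
Molecular formula: C8H5Cl2O3-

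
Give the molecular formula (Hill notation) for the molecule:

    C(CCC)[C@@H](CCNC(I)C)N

C9H21IN2

Heavy atoms from the SMILES: 9 C, 1 I, 2 N.
Implicit hydrogens by atom environment:
  5 × C: 2 H each → 10
  2 × C: 3 H each → 6
  2 × C: 1 H each → 2
  1 × I: no H
  1 × N: 2 H
  1 × N: 1 H
  Total hydrogens = 21.
Molecular formula: C9H21IN2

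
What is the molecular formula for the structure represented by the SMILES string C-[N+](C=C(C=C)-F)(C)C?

Heavy atoms from the SMILES: 7 C, 1 F, 1 N.
Implicit hydrogens by atom environment:
  3 × C: 3 H each → 9
  2 × C: 1 H each → 2
  1 × C: 2 H
  1 × C: no H
  1 × F: no H
  1 × N (charge +1): no H
  Total hydrogens = 13.
Net charge +1.
Molecular formula: C7H13FN+

C7H13FN+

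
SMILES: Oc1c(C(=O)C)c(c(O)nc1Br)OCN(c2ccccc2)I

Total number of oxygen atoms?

The symbol for oxygen appears 4 times in the SMILES.

4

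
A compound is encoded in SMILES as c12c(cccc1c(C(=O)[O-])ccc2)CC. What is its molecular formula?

Heavy atoms from the SMILES: 13 C, 2 O.
Implicit hydrogens by atom environment:
  6 × C (aromatic): 1 H each → 6
  4 × C (aromatic): no H
  1 × C: 3 H
  1 × C: 2 H
  1 × C: no H
  1 × O: no H
  1 × O (charge -1): no H
  Total hydrogens = 11.
Net charge -1.
Molecular formula: C13H11O2-

C13H11O2-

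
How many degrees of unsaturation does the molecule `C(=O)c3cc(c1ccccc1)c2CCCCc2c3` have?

Molecular formula from the SMILES: C17H16O.
DoU = (2C + 2 + N − H − X)/2 = (2·17 + 2 + 0 − 16 − 0)/2 = 20/2 = 10.
(Structurally: 3 ring(s) + 7 π bond(s) = 10.)

10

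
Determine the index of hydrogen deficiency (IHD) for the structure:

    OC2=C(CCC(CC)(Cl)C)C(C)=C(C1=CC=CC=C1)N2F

7

Molecular formula from the SMILES: C17H21ClFNO.
DoU = (2C + 2 + N − H − X)/2 = (2·17 + 2 + 1 − 21 − 2)/2 = 14/2 = 7.
(Structurally: 2 ring(s) + 5 π bond(s) = 7.)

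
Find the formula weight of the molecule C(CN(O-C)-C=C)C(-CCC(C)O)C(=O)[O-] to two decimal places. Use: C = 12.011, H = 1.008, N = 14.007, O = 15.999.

Molecular formula: C11H20NO4-.
M = 11×12.011 + 20×1.008 + 1×14.007 + 4×15.999 = 230.28 g/mol.

230.28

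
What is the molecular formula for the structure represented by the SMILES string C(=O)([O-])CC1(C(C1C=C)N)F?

C7H9FNO2-

Heavy atoms from the SMILES: 7 C, 1 F, 1 N, 2 O.
Implicit hydrogens by atom environment:
  3 × C: 1 H each → 3
  2 × C: 2 H each → 4
  2 × C: no H
  1 × F: no H
  1 × N: 2 H
  1 × O: no H
  1 × O (charge -1): no H
  Total hydrogens = 9.
Net charge -1.
Molecular formula: C7H9FNO2-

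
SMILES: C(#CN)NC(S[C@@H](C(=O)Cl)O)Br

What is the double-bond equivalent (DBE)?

3

Molecular formula from the SMILES: C5H6BrClN2O2S.
DoU = (2C + 2 + N − H − X)/2 = (2·5 + 2 + 2 − 6 − 2)/2 = 6/2 = 3.
(Structurally: 0 ring(s) + 3 π bond(s) = 3.)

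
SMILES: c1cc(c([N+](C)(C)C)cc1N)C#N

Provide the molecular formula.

Heavy atoms from the SMILES: 10 C, 3 N.
Implicit hydrogens by atom environment:
  3 × C: 3 H each → 9
  3 × C (aromatic): 1 H each → 3
  3 × C (aromatic): no H
  1 × C: no H
  1 × N: 2 H
  1 × N: no H
  1 × N (charge +1): no H
  Total hydrogens = 14.
Net charge +1.
Molecular formula: C10H14N3+

C10H14N3+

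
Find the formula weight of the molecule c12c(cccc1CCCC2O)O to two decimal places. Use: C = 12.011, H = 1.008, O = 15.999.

164.20

Molecular formula: C10H12O2.
M = 10×12.011 + 12×1.008 + 2×15.999 = 164.20 g/mol.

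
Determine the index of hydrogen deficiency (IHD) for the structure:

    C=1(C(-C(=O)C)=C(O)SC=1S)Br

Molecular formula from the SMILES: C6H5BrO2S2.
DoU = (2C + 2 + N − H − X)/2 = (2·6 + 2 + 0 − 5 − 1)/2 = 8/2 = 4.
(Structurally: 1 ring(s) + 3 π bond(s) = 4.)

4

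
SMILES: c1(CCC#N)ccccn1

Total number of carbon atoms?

8

The symbol for carbon appears 8 times in the SMILES. Lowercase c denotes aromatic carbon and counts toward C.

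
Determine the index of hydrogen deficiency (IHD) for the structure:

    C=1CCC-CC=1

2

Molecular formula from the SMILES: C6H10.
DoU = (2C + 2 + N − H − X)/2 = (2·6 + 2 + 0 − 10 − 0)/2 = 4/2 = 2.
(Structurally: 1 ring(s) + 1 π bond(s) = 2.)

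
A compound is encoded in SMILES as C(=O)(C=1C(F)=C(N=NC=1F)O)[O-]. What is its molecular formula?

C5HF2N2O3-

Heavy atoms from the SMILES: 5 C, 2 F, 2 N, 3 O.
Implicit hydrogens by atom environment:
  4 × C (aromatic): no H
  2 × F: no H
  2 × N (aromatic): no H
  1 × C: no H
  1 × O: 1 H
  1 × O: no H
  1 × O (charge -1): no H
  Total hydrogens = 1.
Net charge -1.
Molecular formula: C5HF2N2O3-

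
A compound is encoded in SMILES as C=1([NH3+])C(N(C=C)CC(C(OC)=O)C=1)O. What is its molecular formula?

C9H15N2O3+

Heavy atoms from the SMILES: 9 C, 2 N, 3 O.
Implicit hydrogens by atom environment:
  4 × C: 1 H each → 4
  2 × C: 2 H each → 4
  2 × C: no H
  2 × O: no H
  1 × C: 3 H
  1 × N (charge +1): 3 H
  1 × N: no H
  1 × O: 1 H
  Total hydrogens = 15.
Net charge +1.
Molecular formula: C9H15N2O3+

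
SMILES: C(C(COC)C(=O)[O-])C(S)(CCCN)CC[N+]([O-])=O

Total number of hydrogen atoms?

Hydrogens are implicit in SMILES; fill each atom to its normal valence:
  7 × C: 2 H each → 14
  3 × O: no H
  2 × C: no H
  2 × O (charge -1): no H
  1 × C: 3 H
  1 × C: 1 H
  1 × N: 2 H
  1 × N (charge +1): no H
  1 × S: 1 H
  Total hydrogens = 21.

21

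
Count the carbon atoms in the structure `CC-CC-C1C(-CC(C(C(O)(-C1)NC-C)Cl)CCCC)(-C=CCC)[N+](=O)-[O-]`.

The symbol for carbon appears 21 times in the SMILES. (Cl is a single chlorine, not C + l.)

21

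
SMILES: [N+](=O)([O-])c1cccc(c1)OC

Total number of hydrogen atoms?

Hydrogens are implicit in SMILES; fill each atom to its normal valence:
  4 × C (aromatic): 1 H each → 4
  2 × C (aromatic): no H
  2 × O: no H
  1 × C: 3 H
  1 × N (charge +1): no H
  1 × O (charge -1): no H
  Total hydrogens = 7.

7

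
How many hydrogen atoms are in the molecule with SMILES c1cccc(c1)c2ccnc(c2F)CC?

Hydrogens are implicit in SMILES; fill each atom to its normal valence:
  7 × C (aromatic): 1 H each → 7
  4 × C (aromatic): no H
  1 × C: 3 H
  1 × C: 2 H
  1 × F: no H
  1 × N (aromatic): no H
  Total hydrogens = 12.

12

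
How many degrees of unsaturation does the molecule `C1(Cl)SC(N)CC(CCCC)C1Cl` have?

Molecular formula from the SMILES: C9H17Cl2NS.
DoU = (2C + 2 + N − H − X)/2 = (2·9 + 2 + 1 − 17 − 2)/2 = 2/2 = 1.
(Structurally: 1 ring(s) + 0 π bond(s) = 1.)

1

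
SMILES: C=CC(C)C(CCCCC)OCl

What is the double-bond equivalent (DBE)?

Molecular formula from the SMILES: C10H19ClO.
DoU = (2C + 2 + N − H − X)/2 = (2·10 + 2 + 0 − 19 − 1)/2 = 2/2 = 1.
(Structurally: 0 ring(s) + 1 π bond(s) = 1.)

1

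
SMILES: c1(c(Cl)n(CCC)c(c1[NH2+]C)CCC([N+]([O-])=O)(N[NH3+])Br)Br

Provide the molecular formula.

Heavy atoms from the SMILES: 2 Br, 11 C, 1 Cl, 5 N, 2 O.
Implicit hydrogens by atom environment:
  4 × C: 2 H each → 8
  4 × C (aromatic): no H
  2 × Br: no H
  2 × C: 3 H each → 6
  1 × C: no H
  1 × Cl: no H
  1 × N (charge +1): 3 H
  1 × N (charge +1): 2 H
  1 × N: 1 H
  1 × N (aromatic): no H
  1 × N (charge +1): no H
  1 × O: no H
  1 × O (charge -1): no H
  Total hydrogens = 20.
Net charge +2.
Molecular formula: [C11H20Br2ClN5O2]2+

[C11H20Br2ClN5O2]2+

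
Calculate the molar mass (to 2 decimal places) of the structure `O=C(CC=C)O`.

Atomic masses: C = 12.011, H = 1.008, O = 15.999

86.09

Molecular formula: C4H6O2.
M = 4×12.011 + 6×1.008 + 2×15.999 = 86.09 g/mol.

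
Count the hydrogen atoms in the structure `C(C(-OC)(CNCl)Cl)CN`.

Hydrogens are implicit in SMILES; fill each atom to its normal valence:
  3 × C: 2 H each → 6
  2 × Cl: no H
  1 × C: 3 H
  1 × C: no H
  1 × N: 2 H
  1 × N: 1 H
  1 × O: no H
  Total hydrogens = 12.

12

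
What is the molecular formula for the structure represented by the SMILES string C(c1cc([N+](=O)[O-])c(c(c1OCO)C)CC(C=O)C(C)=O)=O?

Heavy atoms from the SMILES: 14 C, 1 N, 7 O.
Implicit hydrogens by atom environment:
  5 × C (aromatic): no H
  5 × O: no H
  3 × C: 1 H each → 3
  2 × C: 3 H each → 6
  2 × C: 2 H each → 4
  1 × C (aromatic): 1 H
  1 × C: no H
  1 × N (charge +1): no H
  1 × O: 1 H
  1 × O (charge -1): no H
  Total hydrogens = 15.
Molecular formula: C14H15NO7

C14H15NO7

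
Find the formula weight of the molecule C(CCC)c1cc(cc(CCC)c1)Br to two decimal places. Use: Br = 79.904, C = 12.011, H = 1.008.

Molecular formula: C13H19Br.
M = 1×79.904 + 13×12.011 + 19×1.008 = 255.20 g/mol.

255.20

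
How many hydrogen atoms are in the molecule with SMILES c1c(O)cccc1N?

7

Hydrogens are implicit in SMILES; fill each atom to its normal valence:
  4 × C (aromatic): 1 H each → 4
  2 × C (aromatic): no H
  1 × N: 2 H
  1 × O: 1 H
  Total hydrogens = 7.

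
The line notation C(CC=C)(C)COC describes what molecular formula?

Heavy atoms from the SMILES: 7 C, 1 O.
Implicit hydrogens by atom environment:
  3 × C: 2 H each → 6
  2 × C: 3 H each → 6
  2 × C: 1 H each → 2
  1 × O: no H
  Total hydrogens = 14.
Molecular formula: C7H14O

C7H14O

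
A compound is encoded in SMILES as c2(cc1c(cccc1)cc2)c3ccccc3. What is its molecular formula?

Heavy atoms from the SMILES: 16 C.
Implicit hydrogens by atom environment:
  12 × C (aromatic): 1 H each → 12
  4 × C (aromatic): no H
  Total hydrogens = 12.
Molecular formula: C16H12

C16H12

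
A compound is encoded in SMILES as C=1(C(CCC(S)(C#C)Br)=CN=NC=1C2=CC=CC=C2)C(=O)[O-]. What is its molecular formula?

Heavy atoms from the SMILES: 1 Br, 16 C, 2 N, 2 O, 1 S.
Implicit hydrogens by atom environment:
  6 × C (aromatic): 1 H each → 6
  4 × C (aromatic): no H
  3 × C: no H
  2 × C: 2 H each → 4
  2 × N (aromatic): no H
  1 × Br: no H
  1 × C: 1 H
  1 × O: no H
  1 × O (charge -1): no H
  1 × S: 1 H
  Total hydrogens = 12.
Net charge -1.
Molecular formula: C16H12BrN2O2S-

C16H12BrN2O2S-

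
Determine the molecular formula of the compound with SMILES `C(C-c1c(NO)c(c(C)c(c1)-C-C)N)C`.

Heavy atoms from the SMILES: 12 C, 2 N, 1 O.
Implicit hydrogens by atom environment:
  5 × C (aromatic): no H
  3 × C: 3 H each → 9
  3 × C: 2 H each → 6
  1 × C (aromatic): 1 H
  1 × N: 2 H
  1 × N: 1 H
  1 × O: 1 H
  Total hydrogens = 20.
Molecular formula: C12H20N2O

C12H20N2O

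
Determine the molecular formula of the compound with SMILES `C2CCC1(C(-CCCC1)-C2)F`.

Heavy atoms from the SMILES: 10 C, 1 F.
Implicit hydrogens by atom environment:
  8 × C: 2 H each → 16
  1 × C: 1 H
  1 × C: no H
  1 × F: no H
  Total hydrogens = 17.
Molecular formula: C10H17F

C10H17F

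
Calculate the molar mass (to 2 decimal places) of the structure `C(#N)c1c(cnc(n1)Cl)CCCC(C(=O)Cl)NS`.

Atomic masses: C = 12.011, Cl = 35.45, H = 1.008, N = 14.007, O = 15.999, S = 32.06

Molecular formula: C10H10Cl2N4OS.
M = 10×12.011 + 2×35.45 + 10×1.008 + 4×14.007 + 1×15.999 + 1×32.06 = 305.18 g/mol.

305.18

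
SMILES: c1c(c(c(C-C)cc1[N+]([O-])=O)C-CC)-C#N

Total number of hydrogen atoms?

Hydrogens are implicit in SMILES; fill each atom to its normal valence:
  4 × C (aromatic): no H
  3 × C: 2 H each → 6
  2 × C: 3 H each → 6
  2 × C (aromatic): 1 H each → 2
  1 × C: no H
  1 × N: no H
  1 × N (charge +1): no H
  1 × O: no H
  1 × O (charge -1): no H
  Total hydrogens = 14.

14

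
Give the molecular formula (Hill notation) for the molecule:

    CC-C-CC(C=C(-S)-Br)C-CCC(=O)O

Heavy atoms from the SMILES: 1 Br, 11 C, 2 O, 1 S.
Implicit hydrogens by atom environment:
  6 × C: 2 H each → 12
  2 × C: 1 H each → 2
  2 × C: no H
  1 × Br: no H
  1 × C: 3 H
  1 × O: 1 H
  1 × O: no H
  1 × S: 1 H
  Total hydrogens = 19.
Molecular formula: C11H19BrO2S

C11H19BrO2S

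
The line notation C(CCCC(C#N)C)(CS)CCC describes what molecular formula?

Heavy atoms from the SMILES: 11 C, 1 N, 1 S.
Implicit hydrogens by atom environment:
  6 × C: 2 H each → 12
  2 × C: 3 H each → 6
  2 × C: 1 H each → 2
  1 × C: no H
  1 × N: no H
  1 × S: 1 H
  Total hydrogens = 21.
Molecular formula: C11H21NS

C11H21NS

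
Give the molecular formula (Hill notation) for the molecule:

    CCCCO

C4H10O

Heavy atoms from the SMILES: 4 C, 1 O.
Implicit hydrogens by atom environment:
  3 × C: 2 H each → 6
  1 × C: 3 H
  1 × O: 1 H
  Total hydrogens = 10.
Molecular formula: C4H10O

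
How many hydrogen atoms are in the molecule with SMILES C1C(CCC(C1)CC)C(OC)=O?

Hydrogens are implicit in SMILES; fill each atom to its normal valence:
  5 × C: 2 H each → 10
  2 × C: 3 H each → 6
  2 × C: 1 H each → 2
  2 × O: no H
  1 × C: no H
  Total hydrogens = 18.

18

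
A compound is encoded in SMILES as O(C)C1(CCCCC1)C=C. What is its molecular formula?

C9H16O

Heavy atoms from the SMILES: 9 C, 1 O.
Implicit hydrogens by atom environment:
  6 × C: 2 H each → 12
  1 × C: 3 H
  1 × C: 1 H
  1 × C: no H
  1 × O: no H
  Total hydrogens = 16.
Molecular formula: C9H16O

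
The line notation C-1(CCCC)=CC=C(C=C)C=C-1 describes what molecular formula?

Heavy atoms from the SMILES: 12 C.
Implicit hydrogens by atom environment:
  4 × C: 2 H each → 8
  4 × C (aromatic): 1 H each → 4
  2 × C (aromatic): no H
  1 × C: 3 H
  1 × C: 1 H
  Total hydrogens = 16.
Molecular formula: C12H16

C12H16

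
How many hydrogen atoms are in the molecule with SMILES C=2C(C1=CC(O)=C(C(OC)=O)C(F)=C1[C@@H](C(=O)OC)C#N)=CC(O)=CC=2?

Hydrogens are implicit in SMILES; fill each atom to its normal valence:
  7 × C (aromatic): no H
  5 × C (aromatic): 1 H each → 5
  4 × O: no H
  3 × C: no H
  2 × C: 3 H each → 6
  2 × O: 1 H each → 2
  1 × C: 1 H
  1 × F: no H
  1 × N: no H
  Total hydrogens = 14.

14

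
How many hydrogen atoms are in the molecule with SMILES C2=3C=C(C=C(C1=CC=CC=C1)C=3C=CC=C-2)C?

Hydrogens are implicit in SMILES; fill each atom to its normal valence:
  11 × C (aromatic): 1 H each → 11
  5 × C (aromatic): no H
  1 × C: 3 H
  Total hydrogens = 14.

14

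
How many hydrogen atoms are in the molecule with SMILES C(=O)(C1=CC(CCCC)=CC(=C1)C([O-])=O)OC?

15

Hydrogens are implicit in SMILES; fill each atom to its normal valence:
  3 × C: 2 H each → 6
  3 × C (aromatic): 1 H each → 3
  3 × C (aromatic): no H
  3 × O: no H
  2 × C: 3 H each → 6
  2 × C: no H
  1 × O (charge -1): no H
  Total hydrogens = 15.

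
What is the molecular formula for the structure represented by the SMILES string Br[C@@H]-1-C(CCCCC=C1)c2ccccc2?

Heavy atoms from the SMILES: 1 Br, 14 C.
Implicit hydrogens by atom environment:
  5 × C (aromatic): 1 H each → 5
  4 × C: 2 H each → 8
  4 × C: 1 H each → 4
  1 × Br: no H
  1 × C (aromatic): no H
  Total hydrogens = 17.
Molecular formula: C14H17Br

C14H17Br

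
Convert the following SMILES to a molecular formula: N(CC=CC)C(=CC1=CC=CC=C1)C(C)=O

Heavy atoms from the SMILES: 14 C, 1 N, 1 O.
Implicit hydrogens by atom environment:
  5 × C (aromatic): 1 H each → 5
  3 × C: 1 H each → 3
  2 × C: 3 H each → 6
  2 × C: no H
  1 × C: 2 H
  1 × C (aromatic): no H
  1 × N: 1 H
  1 × O: no H
  Total hydrogens = 17.
Molecular formula: C14H17NO

C14H17NO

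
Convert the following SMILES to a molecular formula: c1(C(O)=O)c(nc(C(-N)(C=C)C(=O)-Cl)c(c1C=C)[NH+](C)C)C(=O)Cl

C15H16Cl2N3O4+

Heavy atoms from the SMILES: 15 C, 2 Cl, 3 N, 4 O.
Implicit hydrogens by atom environment:
  5 × C (aromatic): no H
  4 × C: no H
  3 × O: no H
  2 × C: 3 H each → 6
  2 × C: 2 H each → 4
  2 × C: 1 H each → 2
  2 × Cl: no H
  1 × N: 2 H
  1 × N (charge +1): 1 H
  1 × N (aromatic): no H
  1 × O: 1 H
  Total hydrogens = 16.
Net charge +1.
Molecular formula: C15H16Cl2N3O4+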